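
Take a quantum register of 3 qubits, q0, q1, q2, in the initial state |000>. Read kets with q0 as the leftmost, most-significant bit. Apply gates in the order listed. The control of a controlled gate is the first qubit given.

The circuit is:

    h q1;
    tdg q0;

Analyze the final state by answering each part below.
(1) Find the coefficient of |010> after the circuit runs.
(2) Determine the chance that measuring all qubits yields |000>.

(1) The final state's coefficient on |010> equals sqrt(2)/2.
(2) A full measurement returns |000> with probability 1/2.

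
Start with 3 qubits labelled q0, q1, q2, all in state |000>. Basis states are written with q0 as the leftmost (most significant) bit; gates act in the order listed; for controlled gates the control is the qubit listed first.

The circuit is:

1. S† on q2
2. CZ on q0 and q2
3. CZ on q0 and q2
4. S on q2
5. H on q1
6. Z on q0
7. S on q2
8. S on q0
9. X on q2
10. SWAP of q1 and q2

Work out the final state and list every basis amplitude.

After the circuit, the state carries amplitude sqrt(2)/2 on |010>, sqrt(2)/2 on |011>, and 0 on every other basis state. Key observation: steps 1-4 multiply out to the identity, so the circuit reduces to the remaining gates.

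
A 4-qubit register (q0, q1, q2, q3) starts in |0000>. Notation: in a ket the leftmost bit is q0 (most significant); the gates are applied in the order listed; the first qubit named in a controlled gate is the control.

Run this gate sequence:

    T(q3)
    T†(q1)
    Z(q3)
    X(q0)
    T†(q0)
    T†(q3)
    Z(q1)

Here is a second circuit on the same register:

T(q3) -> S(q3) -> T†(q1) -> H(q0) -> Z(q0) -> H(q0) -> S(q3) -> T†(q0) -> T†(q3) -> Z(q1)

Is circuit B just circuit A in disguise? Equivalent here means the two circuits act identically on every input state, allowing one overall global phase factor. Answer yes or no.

Yes, they are equivalent — the unitaries differ by at most a global phase.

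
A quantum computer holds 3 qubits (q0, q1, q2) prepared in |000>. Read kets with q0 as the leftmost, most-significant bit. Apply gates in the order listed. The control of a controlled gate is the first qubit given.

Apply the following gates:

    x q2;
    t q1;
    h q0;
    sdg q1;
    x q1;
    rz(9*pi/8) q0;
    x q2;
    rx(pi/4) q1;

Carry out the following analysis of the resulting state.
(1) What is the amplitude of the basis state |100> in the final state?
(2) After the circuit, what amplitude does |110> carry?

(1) The final state's coefficient on |100> equals sqrt(4 - 2*sqrt(2))*exp(I*pi/16)/4.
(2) The amplitude on |110> is sqrt(2*sqrt(2) + 4)*exp(9*I*pi/16)/4.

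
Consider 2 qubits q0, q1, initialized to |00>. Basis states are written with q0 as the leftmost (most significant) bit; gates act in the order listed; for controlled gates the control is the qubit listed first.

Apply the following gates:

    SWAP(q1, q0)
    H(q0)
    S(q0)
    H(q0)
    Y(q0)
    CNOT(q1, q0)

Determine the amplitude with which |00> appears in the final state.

|00> carries amplitude -1/2 - I/2 in the final state.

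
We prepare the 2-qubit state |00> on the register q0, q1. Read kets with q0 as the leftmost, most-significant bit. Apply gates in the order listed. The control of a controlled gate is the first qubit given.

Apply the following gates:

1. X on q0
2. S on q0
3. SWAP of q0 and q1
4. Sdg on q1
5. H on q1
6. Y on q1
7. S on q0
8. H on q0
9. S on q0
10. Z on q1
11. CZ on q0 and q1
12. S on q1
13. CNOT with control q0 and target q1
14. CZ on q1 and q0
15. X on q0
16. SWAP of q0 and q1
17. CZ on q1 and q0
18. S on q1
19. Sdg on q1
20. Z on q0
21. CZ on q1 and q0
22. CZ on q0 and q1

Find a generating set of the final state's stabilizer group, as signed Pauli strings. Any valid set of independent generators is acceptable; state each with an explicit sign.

One valid set of independent stabilizer generators is -YI, -IX (any independent generating set of the same group is equally correct).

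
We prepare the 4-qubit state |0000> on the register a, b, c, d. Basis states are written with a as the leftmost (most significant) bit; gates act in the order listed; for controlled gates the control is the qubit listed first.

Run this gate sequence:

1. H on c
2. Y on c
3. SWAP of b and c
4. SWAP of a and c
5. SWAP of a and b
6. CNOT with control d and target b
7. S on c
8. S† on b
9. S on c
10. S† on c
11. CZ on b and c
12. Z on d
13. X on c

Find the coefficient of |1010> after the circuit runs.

|1010> carries amplitude sqrt(2)*I/2 in the final state. Key observation: the block from step 9 through step 10 cancels to the identity and can be dropped.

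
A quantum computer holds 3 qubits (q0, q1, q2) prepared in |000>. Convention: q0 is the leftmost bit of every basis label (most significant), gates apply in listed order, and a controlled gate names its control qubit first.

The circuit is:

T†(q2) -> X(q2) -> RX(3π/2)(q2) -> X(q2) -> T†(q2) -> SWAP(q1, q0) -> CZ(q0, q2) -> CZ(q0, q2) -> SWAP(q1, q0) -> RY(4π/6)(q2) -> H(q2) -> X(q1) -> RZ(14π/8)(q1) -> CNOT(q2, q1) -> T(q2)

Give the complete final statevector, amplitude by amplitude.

After the circuit, the state carries amplitude (-sqrt(3) + 1 - (1 + sqrt(3))*exp(I*pi/4))*exp(I*pi/8)/4 on |001>, (-sqrt(3) + 1 - sqrt(3)*exp(3*I*pi/4) - exp(3*I*pi/4))*exp(I*pi/8)/4 on |010>, and 0 on every other basis state. Key observation: steps 6-9 multiply out to the identity, so the circuit reduces to the remaining gates.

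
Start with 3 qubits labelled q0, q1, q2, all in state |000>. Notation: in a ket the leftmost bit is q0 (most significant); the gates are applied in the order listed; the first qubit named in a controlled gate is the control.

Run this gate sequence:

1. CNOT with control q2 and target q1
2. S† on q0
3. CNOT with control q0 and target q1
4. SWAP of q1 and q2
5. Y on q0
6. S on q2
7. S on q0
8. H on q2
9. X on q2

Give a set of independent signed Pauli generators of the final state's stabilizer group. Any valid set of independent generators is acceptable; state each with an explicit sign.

The stabilizer group can be generated by +IIX, -ZII, +IZI, among other valid generating sets.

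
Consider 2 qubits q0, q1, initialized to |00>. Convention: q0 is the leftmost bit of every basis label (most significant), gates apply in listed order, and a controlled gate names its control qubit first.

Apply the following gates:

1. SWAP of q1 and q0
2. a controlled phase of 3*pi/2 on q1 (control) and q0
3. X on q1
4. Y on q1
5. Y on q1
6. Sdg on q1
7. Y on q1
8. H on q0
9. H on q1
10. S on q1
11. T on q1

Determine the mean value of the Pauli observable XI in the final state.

In the final state, XI has expectation 1.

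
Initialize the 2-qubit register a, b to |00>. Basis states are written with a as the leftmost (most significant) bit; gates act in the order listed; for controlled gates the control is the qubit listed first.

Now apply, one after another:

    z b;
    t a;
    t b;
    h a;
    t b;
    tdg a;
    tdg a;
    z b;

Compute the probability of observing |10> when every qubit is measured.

A full measurement returns |10> with probability 1/2.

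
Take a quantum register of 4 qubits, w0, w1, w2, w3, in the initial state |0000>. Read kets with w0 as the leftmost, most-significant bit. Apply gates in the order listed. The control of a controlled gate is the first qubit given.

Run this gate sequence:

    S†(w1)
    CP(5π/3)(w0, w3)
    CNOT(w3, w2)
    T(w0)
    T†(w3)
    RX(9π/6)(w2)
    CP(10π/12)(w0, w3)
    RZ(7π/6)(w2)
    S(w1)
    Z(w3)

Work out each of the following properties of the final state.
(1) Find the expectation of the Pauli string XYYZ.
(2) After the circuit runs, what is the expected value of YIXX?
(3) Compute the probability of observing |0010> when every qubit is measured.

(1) The observable XYYZ averages to 0.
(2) In the final state, YIXX has expectation 0.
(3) The probability of measuring |0010> is 1/2.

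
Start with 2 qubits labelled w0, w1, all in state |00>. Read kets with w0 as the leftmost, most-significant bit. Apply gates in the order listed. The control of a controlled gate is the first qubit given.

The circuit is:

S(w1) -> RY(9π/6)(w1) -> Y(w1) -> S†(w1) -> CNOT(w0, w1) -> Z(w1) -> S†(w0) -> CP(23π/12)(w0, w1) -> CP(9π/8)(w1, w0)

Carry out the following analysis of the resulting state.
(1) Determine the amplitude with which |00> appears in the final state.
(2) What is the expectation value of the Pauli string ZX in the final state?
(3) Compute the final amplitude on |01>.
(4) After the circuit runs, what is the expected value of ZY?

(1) The final state's coefficient on |00> equals -sqrt(2)*I/2.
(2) The expectation value of ZX is 0.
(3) The final state's coefficient on |01> equals sqrt(2)/2.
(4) The expectation value of ZY is 1.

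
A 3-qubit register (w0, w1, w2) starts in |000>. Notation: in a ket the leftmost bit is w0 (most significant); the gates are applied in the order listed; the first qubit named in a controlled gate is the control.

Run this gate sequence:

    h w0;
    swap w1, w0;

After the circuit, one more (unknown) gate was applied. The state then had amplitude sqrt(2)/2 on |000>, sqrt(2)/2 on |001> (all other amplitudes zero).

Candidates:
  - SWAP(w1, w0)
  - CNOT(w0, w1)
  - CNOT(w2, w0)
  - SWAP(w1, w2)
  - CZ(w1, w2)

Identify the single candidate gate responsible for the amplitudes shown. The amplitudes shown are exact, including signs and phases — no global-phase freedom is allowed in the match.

The applied gate was SWAP(w1, w2).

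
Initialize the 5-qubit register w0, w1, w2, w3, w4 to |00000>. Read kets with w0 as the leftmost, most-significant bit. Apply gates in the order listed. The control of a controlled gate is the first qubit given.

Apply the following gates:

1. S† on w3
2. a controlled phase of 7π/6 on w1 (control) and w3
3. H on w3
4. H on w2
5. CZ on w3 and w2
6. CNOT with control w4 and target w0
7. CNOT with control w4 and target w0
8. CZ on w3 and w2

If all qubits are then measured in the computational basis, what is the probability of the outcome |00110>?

A full measurement returns |00110> with probability 1/4. Key observation: gates 5-8 undo each other exactly, leaving only the rest of the circuit to track.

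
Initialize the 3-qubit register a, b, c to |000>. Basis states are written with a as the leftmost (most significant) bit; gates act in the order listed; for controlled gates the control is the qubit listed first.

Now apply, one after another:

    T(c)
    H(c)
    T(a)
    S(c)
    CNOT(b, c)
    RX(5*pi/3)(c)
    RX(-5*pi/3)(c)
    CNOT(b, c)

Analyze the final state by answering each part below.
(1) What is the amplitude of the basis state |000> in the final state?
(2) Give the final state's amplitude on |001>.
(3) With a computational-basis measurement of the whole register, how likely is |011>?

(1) The amplitude on |000> is sqrt(2)/2. Key observation: gates 5-8 undo each other exactly, leaving only the rest of the circuit to track.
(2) The amplitude on |001> is sqrt(2)*I/2.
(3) Outcome |011> occurs with probability 0.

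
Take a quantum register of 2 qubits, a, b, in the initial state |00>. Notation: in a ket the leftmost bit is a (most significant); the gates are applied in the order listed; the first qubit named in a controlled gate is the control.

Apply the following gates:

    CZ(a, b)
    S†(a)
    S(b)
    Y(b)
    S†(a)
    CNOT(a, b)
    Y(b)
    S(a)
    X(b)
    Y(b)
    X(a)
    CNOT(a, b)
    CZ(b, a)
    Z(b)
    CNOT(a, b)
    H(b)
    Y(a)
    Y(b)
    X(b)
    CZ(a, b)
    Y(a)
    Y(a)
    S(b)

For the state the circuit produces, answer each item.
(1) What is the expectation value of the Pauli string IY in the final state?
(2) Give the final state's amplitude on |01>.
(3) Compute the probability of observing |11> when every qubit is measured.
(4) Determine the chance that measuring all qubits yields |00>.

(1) The observable IY averages to -1.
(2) |01> carries amplitude -sqrt(2)/2 in the final state.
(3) The probability of measuring |11> is 0.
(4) Outcome |00> occurs with probability 1/2.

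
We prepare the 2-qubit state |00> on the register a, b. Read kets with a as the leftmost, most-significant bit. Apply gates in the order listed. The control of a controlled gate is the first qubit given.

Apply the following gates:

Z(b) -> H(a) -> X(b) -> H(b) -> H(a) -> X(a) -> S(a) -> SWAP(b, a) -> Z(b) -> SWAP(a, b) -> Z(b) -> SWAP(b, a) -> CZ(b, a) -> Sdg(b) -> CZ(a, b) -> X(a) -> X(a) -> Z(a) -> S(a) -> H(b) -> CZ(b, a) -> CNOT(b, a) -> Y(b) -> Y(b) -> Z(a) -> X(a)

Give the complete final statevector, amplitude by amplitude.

The final amplitudes are -I/2 on |00>, -1/2 on |01>, -1/2 on |10>, I/2 on |11>.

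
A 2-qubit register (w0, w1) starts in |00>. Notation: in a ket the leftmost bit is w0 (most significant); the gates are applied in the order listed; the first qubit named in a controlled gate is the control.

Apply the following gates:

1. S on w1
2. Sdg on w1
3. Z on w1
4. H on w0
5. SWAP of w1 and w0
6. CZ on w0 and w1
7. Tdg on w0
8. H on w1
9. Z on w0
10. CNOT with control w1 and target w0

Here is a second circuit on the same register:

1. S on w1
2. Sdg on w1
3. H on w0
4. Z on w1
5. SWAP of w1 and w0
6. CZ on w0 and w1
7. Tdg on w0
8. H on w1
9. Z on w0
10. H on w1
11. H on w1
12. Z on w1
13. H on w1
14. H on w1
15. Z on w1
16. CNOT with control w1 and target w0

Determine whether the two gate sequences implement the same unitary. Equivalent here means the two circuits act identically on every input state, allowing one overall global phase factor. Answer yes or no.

Yes, they are equivalent — the unitaries differ by at most a global phase.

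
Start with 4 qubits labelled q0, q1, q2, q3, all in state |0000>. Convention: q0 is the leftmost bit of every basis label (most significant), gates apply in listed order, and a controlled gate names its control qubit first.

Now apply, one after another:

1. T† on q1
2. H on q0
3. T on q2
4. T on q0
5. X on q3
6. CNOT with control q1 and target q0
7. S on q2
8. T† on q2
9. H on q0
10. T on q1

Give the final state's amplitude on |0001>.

The final state's coefficient on |0001> equals 1/2 + exp(I*pi/4)/2.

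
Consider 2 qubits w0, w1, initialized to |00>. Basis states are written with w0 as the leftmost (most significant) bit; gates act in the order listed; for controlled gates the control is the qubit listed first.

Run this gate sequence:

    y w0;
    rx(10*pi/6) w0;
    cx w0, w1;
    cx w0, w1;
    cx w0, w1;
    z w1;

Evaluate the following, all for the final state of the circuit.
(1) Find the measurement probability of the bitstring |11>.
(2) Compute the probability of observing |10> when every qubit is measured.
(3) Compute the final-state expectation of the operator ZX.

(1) The probability of measuring |11> is 3/4.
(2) The probability of measuring |10> is 0.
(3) The expectation value of ZX is 0.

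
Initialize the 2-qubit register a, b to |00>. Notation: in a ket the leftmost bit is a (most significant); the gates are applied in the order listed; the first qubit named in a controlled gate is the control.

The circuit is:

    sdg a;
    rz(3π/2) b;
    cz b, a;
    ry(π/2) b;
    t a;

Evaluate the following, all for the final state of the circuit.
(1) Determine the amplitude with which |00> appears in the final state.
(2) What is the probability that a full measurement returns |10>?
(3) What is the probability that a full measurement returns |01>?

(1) |00> carries amplitude -sqrt(2)*exp(I*pi/4)/2 in the final state.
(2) The probability of measuring |10> is 0.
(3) A full measurement returns |01> with probability 1/2.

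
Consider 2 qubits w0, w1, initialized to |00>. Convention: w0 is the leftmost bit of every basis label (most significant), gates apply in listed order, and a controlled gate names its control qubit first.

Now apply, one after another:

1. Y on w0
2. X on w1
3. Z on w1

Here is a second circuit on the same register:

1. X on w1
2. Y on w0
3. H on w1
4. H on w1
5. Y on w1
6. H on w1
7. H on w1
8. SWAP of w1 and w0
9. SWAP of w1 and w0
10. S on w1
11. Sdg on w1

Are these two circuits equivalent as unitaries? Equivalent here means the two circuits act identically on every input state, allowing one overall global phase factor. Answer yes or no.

No — the two circuits implement different unitaries, even allowing a global phase.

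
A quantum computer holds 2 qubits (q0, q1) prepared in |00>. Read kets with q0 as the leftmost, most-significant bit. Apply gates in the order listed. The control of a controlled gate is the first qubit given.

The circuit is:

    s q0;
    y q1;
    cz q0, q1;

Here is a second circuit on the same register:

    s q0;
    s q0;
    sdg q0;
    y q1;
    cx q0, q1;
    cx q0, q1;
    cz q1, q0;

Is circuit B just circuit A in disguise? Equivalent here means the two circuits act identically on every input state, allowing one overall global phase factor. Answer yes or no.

Yes, they are equivalent — the unitaries differ by at most a global phase.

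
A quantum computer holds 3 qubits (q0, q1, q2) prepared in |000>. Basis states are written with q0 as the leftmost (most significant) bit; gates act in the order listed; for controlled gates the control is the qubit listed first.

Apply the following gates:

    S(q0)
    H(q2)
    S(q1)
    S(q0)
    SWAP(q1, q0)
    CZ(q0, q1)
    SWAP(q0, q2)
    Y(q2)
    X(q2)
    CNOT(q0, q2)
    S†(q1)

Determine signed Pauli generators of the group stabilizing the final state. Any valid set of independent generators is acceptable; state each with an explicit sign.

One valid set of independent stabilizer generators is +XIX, +ZIZ, +IZI (any independent generating set of the same group is equally correct).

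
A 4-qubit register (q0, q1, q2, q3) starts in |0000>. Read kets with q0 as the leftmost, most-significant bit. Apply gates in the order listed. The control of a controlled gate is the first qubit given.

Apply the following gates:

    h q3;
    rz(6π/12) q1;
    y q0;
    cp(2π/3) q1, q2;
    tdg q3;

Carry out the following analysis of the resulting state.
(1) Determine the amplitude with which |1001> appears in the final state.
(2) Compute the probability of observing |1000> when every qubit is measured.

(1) The amplitude on |1001> is sqrt(2)/2.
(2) A full measurement returns |1000> with probability 1/2.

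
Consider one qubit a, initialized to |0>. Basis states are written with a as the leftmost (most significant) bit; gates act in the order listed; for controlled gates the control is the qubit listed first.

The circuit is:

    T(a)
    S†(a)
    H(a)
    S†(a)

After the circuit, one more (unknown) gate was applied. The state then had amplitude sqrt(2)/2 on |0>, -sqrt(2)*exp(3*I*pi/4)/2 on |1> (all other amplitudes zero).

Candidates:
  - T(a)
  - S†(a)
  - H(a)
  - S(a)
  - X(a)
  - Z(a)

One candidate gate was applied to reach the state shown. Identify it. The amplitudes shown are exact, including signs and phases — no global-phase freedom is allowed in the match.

It was T(a) that produced the state shown.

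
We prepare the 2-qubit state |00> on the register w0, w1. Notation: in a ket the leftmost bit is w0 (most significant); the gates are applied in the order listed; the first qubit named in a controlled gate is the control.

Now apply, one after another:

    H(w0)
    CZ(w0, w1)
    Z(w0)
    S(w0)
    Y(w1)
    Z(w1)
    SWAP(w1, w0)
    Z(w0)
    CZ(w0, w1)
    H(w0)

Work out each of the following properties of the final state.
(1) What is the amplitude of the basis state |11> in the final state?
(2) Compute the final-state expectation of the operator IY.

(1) |11> carries amplitude 1/2 in the final state.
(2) The observable IY averages to 1.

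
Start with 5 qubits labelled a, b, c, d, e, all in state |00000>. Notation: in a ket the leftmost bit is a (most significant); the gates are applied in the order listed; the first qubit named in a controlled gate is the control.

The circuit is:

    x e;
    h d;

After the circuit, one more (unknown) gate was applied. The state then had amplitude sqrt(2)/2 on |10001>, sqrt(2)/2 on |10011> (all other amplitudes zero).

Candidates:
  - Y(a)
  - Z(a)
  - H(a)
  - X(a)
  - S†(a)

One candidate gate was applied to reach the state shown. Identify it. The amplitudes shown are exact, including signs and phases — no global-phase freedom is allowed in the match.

The applied gate was X(a).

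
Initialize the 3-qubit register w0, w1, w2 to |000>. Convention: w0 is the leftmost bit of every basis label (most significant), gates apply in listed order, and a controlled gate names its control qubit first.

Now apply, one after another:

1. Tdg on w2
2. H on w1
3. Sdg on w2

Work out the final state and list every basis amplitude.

After the circuit, the state carries amplitude sqrt(2)/2 on |000>, sqrt(2)/2 on |010>, and 0 on every other basis state.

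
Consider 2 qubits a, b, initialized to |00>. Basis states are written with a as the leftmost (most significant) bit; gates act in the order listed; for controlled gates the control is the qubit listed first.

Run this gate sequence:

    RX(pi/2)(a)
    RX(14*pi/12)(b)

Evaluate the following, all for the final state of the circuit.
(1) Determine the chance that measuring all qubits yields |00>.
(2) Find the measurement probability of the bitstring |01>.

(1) A full measurement returns |00> with probability 1/4 - sqrt(3)/8.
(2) Outcome |01> occurs with probability sqrt(3)/8 + 1/4.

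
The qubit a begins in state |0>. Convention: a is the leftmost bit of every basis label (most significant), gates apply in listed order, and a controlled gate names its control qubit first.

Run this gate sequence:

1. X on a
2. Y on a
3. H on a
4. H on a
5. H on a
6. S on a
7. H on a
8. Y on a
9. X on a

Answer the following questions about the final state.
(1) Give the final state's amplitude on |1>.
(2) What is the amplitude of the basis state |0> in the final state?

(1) |1> carries amplitude -1/2 + I/2 in the final state.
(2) |0> carries amplitude 1/2 + I/2 in the final state.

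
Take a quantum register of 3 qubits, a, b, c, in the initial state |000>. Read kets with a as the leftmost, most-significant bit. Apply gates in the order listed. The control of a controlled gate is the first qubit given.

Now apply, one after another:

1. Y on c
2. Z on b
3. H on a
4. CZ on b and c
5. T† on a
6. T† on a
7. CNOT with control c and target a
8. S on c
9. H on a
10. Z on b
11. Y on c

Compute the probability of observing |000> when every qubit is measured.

Outcome |000> occurs with probability 1/2.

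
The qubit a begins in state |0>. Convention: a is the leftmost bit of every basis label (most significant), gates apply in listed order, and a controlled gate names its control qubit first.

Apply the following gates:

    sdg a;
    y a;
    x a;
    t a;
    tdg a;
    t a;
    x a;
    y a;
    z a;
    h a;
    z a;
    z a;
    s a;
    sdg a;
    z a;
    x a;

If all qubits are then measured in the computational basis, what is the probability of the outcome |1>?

A full measurement returns |1> with probability 1/2.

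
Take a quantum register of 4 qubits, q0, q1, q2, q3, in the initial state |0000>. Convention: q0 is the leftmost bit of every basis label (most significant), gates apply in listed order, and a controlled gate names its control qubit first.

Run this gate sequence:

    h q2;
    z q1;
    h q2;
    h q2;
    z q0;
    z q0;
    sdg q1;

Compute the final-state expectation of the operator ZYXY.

The observable ZYXY averages to 0.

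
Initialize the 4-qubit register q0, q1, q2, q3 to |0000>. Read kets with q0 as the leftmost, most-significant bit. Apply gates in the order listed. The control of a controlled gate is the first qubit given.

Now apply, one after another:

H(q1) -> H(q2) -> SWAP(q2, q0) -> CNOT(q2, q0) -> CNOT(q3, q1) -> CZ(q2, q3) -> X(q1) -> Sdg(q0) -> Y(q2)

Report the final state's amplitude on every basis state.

The final amplitudes are I/2 on |0010>, I/2 on |0110>, 1/2 on |1010>, 1/2 on |1110>, and 0 on every other basis state.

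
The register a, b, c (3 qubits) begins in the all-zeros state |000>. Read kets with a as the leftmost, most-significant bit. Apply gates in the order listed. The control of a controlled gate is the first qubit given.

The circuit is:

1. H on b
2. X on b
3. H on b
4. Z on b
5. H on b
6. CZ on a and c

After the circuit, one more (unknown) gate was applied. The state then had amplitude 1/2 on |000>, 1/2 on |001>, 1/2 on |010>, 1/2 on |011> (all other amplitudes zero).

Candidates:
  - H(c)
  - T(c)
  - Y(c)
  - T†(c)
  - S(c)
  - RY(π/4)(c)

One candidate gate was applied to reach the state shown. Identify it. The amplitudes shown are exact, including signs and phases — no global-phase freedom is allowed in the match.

It was H(c) that produced the state shown. Key observation: the block from step 1 through step 4 cancels to the identity and can be dropped.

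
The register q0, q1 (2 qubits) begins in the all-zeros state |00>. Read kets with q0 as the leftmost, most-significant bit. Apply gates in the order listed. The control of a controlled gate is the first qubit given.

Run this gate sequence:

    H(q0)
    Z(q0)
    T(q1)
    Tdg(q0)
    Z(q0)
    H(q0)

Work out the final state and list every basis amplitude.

The resulting statevector has amplitude 1/2 - exp(3*I*pi/4)/2 on |00>, 0 on |01>, 1/2 + exp(3*I*pi/4)/2 on |10>, 0 on |11>.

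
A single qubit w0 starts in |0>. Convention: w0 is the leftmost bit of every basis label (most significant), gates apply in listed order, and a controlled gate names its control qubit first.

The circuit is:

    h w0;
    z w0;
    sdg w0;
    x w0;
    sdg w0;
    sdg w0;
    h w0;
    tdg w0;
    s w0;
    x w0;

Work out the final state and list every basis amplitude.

The final amplitudes are (1 - I)*exp(3*I*pi/4)/2 on |0>, -1/2 + I/2 on |1>.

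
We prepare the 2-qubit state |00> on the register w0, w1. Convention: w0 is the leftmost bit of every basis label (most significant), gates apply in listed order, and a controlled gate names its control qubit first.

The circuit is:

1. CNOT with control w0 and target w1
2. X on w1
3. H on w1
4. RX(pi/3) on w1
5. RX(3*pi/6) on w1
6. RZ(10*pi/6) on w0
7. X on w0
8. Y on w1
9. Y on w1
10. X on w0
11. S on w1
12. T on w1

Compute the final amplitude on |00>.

|00> carries amplitude (-sqrt(3) + 1 - sqrt(3)*I - I)*exp(I*pi/6)/4 in the final state. Key observation: gates 7-10 undo each other exactly, leaving only the rest of the circuit to track.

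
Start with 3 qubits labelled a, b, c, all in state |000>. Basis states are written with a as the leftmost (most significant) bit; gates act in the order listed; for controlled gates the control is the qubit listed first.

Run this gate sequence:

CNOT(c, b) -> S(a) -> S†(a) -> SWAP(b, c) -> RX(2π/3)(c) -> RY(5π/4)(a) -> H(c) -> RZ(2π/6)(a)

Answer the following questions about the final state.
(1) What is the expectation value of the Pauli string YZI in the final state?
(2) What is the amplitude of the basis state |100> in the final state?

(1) In the final state, YZI has expectation -sqrt(6)/4.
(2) The amplitude on |100> is sqrt(sqrt(2) + 2)*(-sqrt(6)*exp(2*I*pi/3) + sqrt(2)*exp(I*pi/6))/8.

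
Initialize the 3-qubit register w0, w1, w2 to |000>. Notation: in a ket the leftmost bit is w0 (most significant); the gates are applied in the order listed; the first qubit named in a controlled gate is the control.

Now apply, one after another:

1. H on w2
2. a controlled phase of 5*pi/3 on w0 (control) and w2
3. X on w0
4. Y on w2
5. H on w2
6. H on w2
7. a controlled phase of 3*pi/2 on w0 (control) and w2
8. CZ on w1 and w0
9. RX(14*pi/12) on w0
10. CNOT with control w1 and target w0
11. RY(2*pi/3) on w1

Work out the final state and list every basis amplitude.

After the circuit, the state carries amplitude -sqrt(3)/8 - 1/8 on |000>, I*(-sqrt(3) - 1)/8 on |001>, -3/8 - sqrt(3)/8 on |010>, I*(-3 - sqrt(3))/8 on |011>, I*(-1 + sqrt(3))/8 on |100>, 1/8 - sqrt(3)/8 on |101>, I*(3 - sqrt(3))/8 on |110>, -3/8 + sqrt(3)/8 on |111>. Key observation: gates 5-6 undo each other exactly, leaving only the rest of the circuit to track.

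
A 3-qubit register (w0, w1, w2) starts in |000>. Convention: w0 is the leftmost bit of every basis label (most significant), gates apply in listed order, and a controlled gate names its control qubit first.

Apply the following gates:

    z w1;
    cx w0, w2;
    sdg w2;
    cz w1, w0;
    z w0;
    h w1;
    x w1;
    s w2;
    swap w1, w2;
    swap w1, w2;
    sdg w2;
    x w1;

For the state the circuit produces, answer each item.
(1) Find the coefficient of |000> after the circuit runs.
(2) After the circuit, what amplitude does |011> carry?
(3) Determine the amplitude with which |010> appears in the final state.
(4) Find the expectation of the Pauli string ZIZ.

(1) |000> carries amplitude sqrt(2)/2 in the final state. Key observation: steps 7-12 multiply out to the identity, so the circuit reduces to the remaining gates.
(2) The amplitude on |011> is 0.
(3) The final state's coefficient on |010> equals sqrt(2)/2.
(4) In the final state, ZIZ has expectation 1.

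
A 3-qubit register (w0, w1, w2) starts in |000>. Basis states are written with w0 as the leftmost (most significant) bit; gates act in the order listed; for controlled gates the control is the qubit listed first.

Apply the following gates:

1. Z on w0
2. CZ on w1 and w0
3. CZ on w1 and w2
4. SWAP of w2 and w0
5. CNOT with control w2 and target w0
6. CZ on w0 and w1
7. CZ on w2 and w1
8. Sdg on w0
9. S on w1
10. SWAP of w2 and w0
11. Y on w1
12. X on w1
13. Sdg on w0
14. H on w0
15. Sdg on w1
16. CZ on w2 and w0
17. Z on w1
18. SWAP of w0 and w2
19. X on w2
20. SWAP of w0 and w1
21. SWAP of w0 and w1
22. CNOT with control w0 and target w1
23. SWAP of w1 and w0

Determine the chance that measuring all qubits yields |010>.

The probability of measuring |010> is 0.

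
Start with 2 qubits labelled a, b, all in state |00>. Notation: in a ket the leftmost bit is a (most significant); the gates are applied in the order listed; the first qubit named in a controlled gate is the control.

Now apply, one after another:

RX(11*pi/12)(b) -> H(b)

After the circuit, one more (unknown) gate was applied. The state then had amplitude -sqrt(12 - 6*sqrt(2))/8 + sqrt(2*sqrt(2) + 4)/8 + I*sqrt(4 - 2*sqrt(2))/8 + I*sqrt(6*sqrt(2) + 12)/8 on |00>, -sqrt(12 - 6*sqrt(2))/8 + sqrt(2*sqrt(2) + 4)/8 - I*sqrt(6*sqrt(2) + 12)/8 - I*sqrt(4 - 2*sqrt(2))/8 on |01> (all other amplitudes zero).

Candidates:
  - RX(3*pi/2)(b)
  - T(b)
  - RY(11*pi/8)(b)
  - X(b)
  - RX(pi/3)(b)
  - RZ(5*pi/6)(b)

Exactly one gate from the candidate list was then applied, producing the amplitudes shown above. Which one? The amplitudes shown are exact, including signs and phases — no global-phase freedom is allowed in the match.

The unique candidate consistent with the amplitudes is X(b).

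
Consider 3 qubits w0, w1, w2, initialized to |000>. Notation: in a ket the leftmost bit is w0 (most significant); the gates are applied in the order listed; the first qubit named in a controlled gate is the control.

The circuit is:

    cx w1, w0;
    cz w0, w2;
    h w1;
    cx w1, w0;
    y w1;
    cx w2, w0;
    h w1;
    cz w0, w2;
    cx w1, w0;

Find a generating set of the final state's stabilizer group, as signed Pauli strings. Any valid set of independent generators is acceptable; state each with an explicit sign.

The stabilizer group can be generated by -XZI, -ZXI, +IIZ, among other valid generating sets.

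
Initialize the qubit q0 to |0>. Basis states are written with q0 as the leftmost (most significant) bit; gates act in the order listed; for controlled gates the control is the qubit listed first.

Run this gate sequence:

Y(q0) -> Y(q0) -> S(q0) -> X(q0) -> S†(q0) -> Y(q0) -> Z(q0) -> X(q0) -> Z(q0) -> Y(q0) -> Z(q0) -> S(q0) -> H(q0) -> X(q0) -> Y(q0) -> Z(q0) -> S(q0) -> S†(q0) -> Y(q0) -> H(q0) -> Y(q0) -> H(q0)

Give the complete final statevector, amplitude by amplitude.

After the circuit, the state carries amplitude sqrt(2)/2 on |0>, sqrt(2)/2 on |1>.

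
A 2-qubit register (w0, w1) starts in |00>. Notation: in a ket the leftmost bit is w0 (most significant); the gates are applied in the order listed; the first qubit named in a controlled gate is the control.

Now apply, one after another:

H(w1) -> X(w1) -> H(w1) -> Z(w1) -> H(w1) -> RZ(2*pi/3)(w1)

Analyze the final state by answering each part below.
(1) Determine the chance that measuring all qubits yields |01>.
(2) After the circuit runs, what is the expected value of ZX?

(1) The probability of measuring |01> is 1/2. Key observation: steps 1-4 multiply out to the identity, so the circuit reduces to the remaining gates.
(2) The observable ZX averages to -1/2.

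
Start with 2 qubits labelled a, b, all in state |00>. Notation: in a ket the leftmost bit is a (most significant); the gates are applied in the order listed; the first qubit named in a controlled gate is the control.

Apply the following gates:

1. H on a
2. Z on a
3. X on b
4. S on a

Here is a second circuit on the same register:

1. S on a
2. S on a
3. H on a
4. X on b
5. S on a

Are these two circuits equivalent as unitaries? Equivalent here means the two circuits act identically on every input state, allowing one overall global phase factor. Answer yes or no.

No: there is an input state on which the two circuits produce genuinely different outputs (not merely differing by a phase).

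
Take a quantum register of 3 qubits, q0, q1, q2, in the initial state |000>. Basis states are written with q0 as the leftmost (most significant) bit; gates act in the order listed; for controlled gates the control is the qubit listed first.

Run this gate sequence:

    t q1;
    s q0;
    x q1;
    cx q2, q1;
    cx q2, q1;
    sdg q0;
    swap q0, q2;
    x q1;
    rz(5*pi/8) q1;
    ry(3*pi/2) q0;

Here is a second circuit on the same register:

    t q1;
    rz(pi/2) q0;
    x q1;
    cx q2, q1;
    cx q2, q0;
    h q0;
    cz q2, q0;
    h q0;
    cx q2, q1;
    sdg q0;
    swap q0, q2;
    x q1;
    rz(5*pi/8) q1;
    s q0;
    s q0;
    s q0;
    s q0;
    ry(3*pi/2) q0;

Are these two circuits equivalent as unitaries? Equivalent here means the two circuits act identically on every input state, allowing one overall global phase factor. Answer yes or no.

Yes, they are equivalent — the unitaries differ by at most a global phase.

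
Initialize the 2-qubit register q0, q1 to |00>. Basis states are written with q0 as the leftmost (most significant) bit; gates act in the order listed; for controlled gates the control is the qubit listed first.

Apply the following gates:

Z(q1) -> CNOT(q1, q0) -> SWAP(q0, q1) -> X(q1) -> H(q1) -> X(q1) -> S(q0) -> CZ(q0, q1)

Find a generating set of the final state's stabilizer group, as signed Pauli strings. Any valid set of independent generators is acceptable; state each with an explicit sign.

The stabilizer group can be generated by -IX, +ZI, among other valid generating sets.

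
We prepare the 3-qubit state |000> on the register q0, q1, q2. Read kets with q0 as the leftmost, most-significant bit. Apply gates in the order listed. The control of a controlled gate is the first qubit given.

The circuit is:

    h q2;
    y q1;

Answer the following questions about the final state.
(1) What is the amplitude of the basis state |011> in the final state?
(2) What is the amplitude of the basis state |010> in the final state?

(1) The final state's coefficient on |011> equals sqrt(2)*I/2.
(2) |010> carries amplitude sqrt(2)*I/2 in the final state.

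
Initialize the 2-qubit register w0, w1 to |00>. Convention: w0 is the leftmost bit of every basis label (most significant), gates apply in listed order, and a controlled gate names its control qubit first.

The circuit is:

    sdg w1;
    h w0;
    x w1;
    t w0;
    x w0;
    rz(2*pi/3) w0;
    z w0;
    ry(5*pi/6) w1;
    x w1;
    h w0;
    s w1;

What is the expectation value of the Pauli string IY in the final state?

In the final state, IY has expectation -1/2.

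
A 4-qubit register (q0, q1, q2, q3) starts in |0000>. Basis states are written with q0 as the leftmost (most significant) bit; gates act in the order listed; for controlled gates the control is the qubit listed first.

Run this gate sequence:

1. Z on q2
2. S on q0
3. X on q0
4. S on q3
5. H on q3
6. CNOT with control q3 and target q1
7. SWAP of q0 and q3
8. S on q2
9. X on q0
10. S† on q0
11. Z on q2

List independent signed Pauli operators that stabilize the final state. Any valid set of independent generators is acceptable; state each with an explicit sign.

The final state is stabilized by the group generated by +XYII, -ZZII, +IIZI, -IIIZ; other independent generating sets are equally valid.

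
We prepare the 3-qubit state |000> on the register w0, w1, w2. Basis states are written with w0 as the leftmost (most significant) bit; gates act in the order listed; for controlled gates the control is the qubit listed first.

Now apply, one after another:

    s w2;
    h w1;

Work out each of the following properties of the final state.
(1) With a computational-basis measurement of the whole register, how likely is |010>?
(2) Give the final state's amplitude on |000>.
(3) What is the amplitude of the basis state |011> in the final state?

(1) The probability of measuring |010> is 1/2.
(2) The final state's coefficient on |000> equals sqrt(2)/2.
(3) The final state's coefficient on |011> equals 0.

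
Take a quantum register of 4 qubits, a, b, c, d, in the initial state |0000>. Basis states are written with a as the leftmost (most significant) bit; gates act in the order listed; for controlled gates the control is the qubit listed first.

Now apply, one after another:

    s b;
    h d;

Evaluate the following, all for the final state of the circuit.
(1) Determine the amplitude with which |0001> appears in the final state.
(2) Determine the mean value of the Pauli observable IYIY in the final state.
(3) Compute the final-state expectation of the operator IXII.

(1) The final state's coefficient on |0001> equals sqrt(2)/2.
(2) The expectation value of IYIY is 0.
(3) In the final state, IXII has expectation 0.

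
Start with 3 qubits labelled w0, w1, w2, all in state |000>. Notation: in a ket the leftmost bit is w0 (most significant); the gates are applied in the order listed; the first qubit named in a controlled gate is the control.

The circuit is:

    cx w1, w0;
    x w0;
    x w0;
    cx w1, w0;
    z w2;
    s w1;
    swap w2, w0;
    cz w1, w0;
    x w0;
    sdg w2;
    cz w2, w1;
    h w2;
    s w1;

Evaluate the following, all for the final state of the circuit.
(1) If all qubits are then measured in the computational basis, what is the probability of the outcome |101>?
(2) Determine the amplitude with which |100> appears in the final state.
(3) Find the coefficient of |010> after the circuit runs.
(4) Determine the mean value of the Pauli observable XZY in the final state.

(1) Outcome |101> occurs with probability 1/2. Key observation: the block from step 1 through step 4 cancels to the identity and can be dropped.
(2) The amplitude on |100> is sqrt(2)/2.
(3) The final state's coefficient on |010> equals 0.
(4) The expectation value of XZY is 0.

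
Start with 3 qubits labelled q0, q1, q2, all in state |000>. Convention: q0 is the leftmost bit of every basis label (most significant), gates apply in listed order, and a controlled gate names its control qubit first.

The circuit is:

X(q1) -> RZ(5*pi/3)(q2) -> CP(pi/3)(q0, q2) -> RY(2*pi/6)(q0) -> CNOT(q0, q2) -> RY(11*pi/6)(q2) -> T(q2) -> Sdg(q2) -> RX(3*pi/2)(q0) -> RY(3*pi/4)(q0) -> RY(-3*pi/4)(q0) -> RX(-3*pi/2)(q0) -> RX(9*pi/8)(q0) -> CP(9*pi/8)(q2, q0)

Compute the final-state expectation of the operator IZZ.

The observable IZZ averages to -sqrt(3)/4.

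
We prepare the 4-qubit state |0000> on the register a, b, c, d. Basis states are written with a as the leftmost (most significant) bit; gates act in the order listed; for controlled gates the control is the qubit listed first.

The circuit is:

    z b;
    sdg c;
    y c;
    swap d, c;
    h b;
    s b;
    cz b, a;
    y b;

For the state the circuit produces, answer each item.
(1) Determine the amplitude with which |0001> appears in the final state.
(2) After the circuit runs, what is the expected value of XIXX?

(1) |0001> carries amplitude sqrt(2)*I/2 in the final state.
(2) In the final state, XIXX has expectation 0.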